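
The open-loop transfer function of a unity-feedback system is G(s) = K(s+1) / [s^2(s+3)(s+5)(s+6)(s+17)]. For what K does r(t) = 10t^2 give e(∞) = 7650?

System type = 2 (two poles at s=0).
K_a = lim_{s→0} s^2·G(s) = K·1 / (3·5·6·17) = (1/1530)·K.
e_ss = 20/K_a = 7650 ⇒ K_a = 2/765 ⇒ K = (2/765)/(1/1530) = 4.

4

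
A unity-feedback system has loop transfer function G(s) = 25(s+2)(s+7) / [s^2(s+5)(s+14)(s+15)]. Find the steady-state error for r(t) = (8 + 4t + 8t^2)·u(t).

G(s) has two factors of s in the denominator, so the system is type 2. By superposition:
  • 8: tracked with zero error.
  • 4t: tracked with zero error.
  • 8t^2: e_ss = 16/K_a with K_a=1/3 → 48.
Total e_ss = 48.

48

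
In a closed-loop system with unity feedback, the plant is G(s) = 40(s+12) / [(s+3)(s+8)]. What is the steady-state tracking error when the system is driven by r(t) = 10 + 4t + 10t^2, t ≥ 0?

infinity

G(s) has no factors of s in the denominator, so the system is type 0. By superposition:
  • 10: e_ss = 10/(1+K_p) with K_p=20 → 10/21.
  • 4t: a type-0 system cannot track it, e_ss → ∞.
  • 10t^2: a type-0 system cannot track it, e_ss → ∞.
The unbounded component dominates.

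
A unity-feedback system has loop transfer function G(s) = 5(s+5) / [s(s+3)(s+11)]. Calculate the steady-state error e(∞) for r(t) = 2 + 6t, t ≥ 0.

7.92

G(s) has one factor of s in the denominator, so the system is type 1. By superposition:
  • 2: tracked with zero error.
  • 6t: e_ss = 6/K_v with K_v=25/33 → 7.92.
Total e_ss = 7.92.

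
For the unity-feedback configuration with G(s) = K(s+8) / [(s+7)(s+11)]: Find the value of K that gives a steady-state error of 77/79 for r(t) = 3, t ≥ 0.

20

G(s) has no factors of s in the denominator, so the system is type 0.
K_p = lim_{s→0} G(s) = K·8 / (7·11) = (8/77)·K.
e_ss = 3/(1 + K_p) = 77/79 ⇒ 1 + (8/77)·K = 237/77 ⇒ K = 20.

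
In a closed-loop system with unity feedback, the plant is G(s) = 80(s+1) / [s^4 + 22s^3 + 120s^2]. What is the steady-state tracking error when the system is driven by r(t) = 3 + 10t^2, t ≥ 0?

The denominator has no term below 120s^2 — 2 poles at s=0, type 2. By superposition:
  • 3: tracked with zero error.
  • 10t^2: e_ss = 20/K_a with K_a=2/3 → 30.
Total e_ss = 30.

30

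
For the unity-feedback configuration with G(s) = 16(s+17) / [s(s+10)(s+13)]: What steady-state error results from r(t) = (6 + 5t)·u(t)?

G(s) has one factor of s in the denominator, so the system is type 1. Treating each term separately:
  • 6: tracked with zero error.
  • 5t: e_ss = 5/K_v with K_v=136/65 → 325/136.
Total e_ss = 325/136.

325/136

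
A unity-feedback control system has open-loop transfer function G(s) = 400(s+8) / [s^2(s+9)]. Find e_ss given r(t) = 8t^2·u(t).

The open loop has two poles at the origin → type 2 system.
K_a = lim_{s→0} s^2·G(s) = 400·8 / (9) = 3200/9.
r(t) = 8t^2 gives R(s) = 16/s^3.
e_ss = 16/K_a = 16/(3200/9) = 0.045.

0.045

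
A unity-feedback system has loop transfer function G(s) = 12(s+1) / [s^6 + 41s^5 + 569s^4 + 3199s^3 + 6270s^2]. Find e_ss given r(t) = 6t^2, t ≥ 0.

Lowest-order denominator term is 6270s^2, so the open loop has 2 poles at the origin → type 2 system.
K_a = lim_{s→0} s^2·G(s) = 12·1 / 6270 = 2/1045.
r(t) = 6t^2 gives R(s) = 12/s^3.
e_ss = 12/K_a = 12/(2/1045) = 6270.

6270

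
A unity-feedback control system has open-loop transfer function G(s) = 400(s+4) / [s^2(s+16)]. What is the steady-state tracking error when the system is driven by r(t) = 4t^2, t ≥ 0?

0.08

System type = 2 (two poles at s=0).
K_a = lim_{s→0} s^2·G(s) = 400·4 / (16) = 100.
r(t) = 4t^2 gives R(s) = 8/s^3.
e_ss = 8/K_a = 8/100 = 0.08.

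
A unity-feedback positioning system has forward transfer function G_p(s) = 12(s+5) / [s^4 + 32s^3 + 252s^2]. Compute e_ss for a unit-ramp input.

0

The denominator has no term below 252s^2 — 2 poles at s=0, type 2.
K_v = ∞ for a type-2 system; e_ss to a ramp is zero.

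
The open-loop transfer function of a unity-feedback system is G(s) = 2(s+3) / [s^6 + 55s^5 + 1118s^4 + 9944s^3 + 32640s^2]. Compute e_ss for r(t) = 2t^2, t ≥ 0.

21760

Factoring s^2 from the denominator leaves a polynomial with constant term 32640, so the system is type 2.
K_a = lim_{s→0} s^2·G(s) = 2·3 / 32640 = 1/5440.
r(t) = 2t^2 gives R(s) = 4/s^3.
e_ss = 4/K_a = 4/(1/5440) = 21760.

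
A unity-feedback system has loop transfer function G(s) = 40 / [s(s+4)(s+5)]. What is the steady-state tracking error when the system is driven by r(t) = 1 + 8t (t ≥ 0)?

4

The open loop has one pole at the origin → type 1 system. By superposition:
  • 1: tracked with zero error.
  • 8t: e_ss = 8/K_v with K_v=2 → 4.
Total e_ss = 4.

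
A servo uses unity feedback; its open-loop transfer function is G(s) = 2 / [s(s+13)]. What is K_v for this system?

2/13

One free integrator in G(s): this is a type 1 system.
K_v = lim_{s→0} s·G(s) = 2 / (13) = 2/13.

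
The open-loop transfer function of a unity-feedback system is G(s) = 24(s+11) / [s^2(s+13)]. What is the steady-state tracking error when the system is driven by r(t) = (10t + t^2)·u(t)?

G(s) has two factors of s in the denominator, so the system is type 2. Taking each input component in turn:
  • 10t: tracked with zero error.
  • t^2: e_ss = 2/K_a with K_a=264/13 → 13/132.
Total e_ss = 13/132.

13/132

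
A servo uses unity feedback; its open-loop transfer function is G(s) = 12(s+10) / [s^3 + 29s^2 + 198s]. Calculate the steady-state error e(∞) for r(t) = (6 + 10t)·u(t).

The denominator has no term below 198s — 1 pole at s=0, type 1. Taking each input component in turn:
  • 6: tracked with zero error.
  • 10t: e_ss = 10/K_v with K_v=20/33 → 16.5.
Total e_ss = 16.5.

16.5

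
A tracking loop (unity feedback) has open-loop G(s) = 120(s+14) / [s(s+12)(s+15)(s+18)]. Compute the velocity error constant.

14/27

System type = 1 (one pole at s=0).
K_v = lim_{s→0} s·G(s) = 120·14 / (12·15·18) = 14/27.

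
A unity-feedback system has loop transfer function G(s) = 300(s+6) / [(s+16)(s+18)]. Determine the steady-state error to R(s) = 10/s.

40/29

System type = 0 (no poles at s=0).
K_p = lim_{s→0} G(s) = 300·6 / (16·18) = 6.25.
e_ss = 10/(1 + K_p) = 10/7.25 = 40/29.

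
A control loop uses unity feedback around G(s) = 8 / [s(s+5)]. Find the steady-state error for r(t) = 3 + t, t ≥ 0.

System type = 1 (one pole at s=0). Treating each term separately:
  • 3: tracked with zero error.
  • t: e_ss = 1/K_v with K_v=1.6 → 0.625.
Total e_ss = 0.625.

0.625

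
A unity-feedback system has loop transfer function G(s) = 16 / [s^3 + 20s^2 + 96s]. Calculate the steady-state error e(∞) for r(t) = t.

6

Lowest-order denominator term is 96s, so the open loop has 1 pole at the origin → type 1 system.
K_v = lim_{s→0} s·G(s) = 16 / 96 = 1/6.
e_ss = 1/K_v = 1/(1/6) = 6.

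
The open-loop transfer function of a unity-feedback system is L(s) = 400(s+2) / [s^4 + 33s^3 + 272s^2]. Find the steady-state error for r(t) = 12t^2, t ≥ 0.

Lowest-order denominator term is 272s^2, so the open loop has 2 poles at the origin → type 2 system.
K_a = lim_{s→0} s^2·L(s) = 400·2 / 272 = 50/17.
r(t) = 12t^2 gives R(s) = 24/s^3.
e_ss = 24/K_a = 24/(50/17) = 8.16.

8.16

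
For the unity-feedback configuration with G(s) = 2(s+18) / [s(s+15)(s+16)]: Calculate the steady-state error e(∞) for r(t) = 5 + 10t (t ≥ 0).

200/3

The open loop has one pole at the origin → type 1 system. Taking each input component in turn:
  • 5: tracked with zero error.
  • 10t: e_ss = 10/K_v with K_v=0.15 → 200/3.
Total e_ss = 200/3.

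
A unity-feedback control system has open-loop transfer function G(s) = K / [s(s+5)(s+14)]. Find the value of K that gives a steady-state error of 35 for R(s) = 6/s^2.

12

The open loop has one pole at the origin → type 1 system.
K_v = lim_{s→0} s·G(s) = K / (5·14) = (1/70)·K.
e_ss = 6/K_v = 35 ⇒ K_v = 6/35 ⇒ K = (6/35)/(1/70) = 12.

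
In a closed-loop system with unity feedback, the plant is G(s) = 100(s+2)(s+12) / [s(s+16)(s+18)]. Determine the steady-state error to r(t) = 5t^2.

One free integrator in G(s): this is a type 1 system.
K_a = lim_{s→0} s^2·G(s) = 0; the steady-state error to this parabolic input grows without bound.

infinity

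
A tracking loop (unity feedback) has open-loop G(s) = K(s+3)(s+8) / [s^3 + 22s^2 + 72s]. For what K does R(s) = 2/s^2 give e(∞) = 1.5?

Lowest-order denominator term is 72s, so the open loop has 1 pole at the origin → type 1 system.
K_v = lim_{s→0} s·G(s) = K·3·8 / 72 = (1/3)·K.
e_ss = 2/K_v = 1.5 ⇒ K_v = 4/3 ⇒ K = (4/3)/(1/3) = 4.

4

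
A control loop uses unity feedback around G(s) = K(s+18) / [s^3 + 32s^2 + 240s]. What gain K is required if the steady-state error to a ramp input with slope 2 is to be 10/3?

8

The denominator has no term below 240s — 1 pole at s=0, type 1.
K_v = lim_{s→0} s·G(s) = K·18 / 240 = 0.075·K.
e_ss = 2/K_v = 10/3 ⇒ K_v = 0.6 ⇒ K = 0.6/0.075 = 8.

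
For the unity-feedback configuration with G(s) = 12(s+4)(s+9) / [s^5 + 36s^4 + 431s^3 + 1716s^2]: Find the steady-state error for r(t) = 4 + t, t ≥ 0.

Factoring s^2 from the denominator leaves a polynomial with constant term 1716, so the system is type 2. By superposition:
  • 4: tracked with zero error.
  • t: tracked with zero error.
Total e_ss = 0.

0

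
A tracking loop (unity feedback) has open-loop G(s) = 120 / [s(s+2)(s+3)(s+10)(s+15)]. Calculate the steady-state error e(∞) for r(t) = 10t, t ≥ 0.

75

One free integrator in G(s): this is a type 1 system.
K_v = lim_{s→0} s·G(s) = 120 / (2·3·10·15) = 2/15.
e_ss = 10/K_v = 10/(2/15) = 75.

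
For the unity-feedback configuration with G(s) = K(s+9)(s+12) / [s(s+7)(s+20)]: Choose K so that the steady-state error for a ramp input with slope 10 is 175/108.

8

The open loop has one pole at the origin → type 1 system.
K_v = lim_{s→0} s·G(s) = K·9·12 / (7·20) = (27/35)·K.
e_ss = 10/K_v = 175/108 ⇒ K_v = 216/35 ⇒ K = (216/35)/(27/35) = 8.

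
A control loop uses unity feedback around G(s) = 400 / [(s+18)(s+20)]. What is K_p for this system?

G(s) has no factors of s in the denominator, so the system is type 0.
K_p = lim_{s→0} G(s) = 400 / (18·20) = 10/9.

10/9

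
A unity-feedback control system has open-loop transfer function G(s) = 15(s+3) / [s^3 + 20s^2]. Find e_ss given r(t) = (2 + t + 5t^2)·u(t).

40/9

The denominator has no term below 20s^2 — 2 poles at s=0, type 2. Taking each input component in turn:
  • 2: tracked with zero error.
  • t: tracked with zero error.
  • 5t^2: e_ss = 10/K_a with K_a=2.25 → 40/9.
Total e_ss = 40/9.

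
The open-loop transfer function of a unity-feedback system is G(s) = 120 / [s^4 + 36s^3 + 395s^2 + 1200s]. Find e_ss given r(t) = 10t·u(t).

The denominator has no term below 1200s — 1 pole at s=0, type 1.
K_v = lim_{s→0} s·G(s) = 120 / 1200 = 0.1.
e_ss = 10/K_v = 10/0.1 = 100.

100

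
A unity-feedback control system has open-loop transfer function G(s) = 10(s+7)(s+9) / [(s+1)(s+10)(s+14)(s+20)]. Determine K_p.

G(s) has no factors of s in the denominator, so the system is type 0.
K_p = lim_{s→0} G(s) = 10·7·9 / (1·10·14·20) = 0.225.

0.225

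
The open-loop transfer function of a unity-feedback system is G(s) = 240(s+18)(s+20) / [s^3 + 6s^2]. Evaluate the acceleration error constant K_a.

14400

The denominator has no term below 6s^2 — 2 poles at s=0, type 2.
K_a = lim_{s→0} s^2·G(s) = 240·18·20 / 6 = 14400.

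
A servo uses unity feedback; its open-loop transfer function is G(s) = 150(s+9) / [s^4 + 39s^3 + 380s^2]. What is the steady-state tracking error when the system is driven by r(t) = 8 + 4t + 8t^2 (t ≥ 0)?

608/135

Factoring s^2 from the denominator leaves a polynomial with constant term 380, so the system is type 2. Taking each input component in turn:
  • 8: tracked with zero error.
  • 4t: tracked with zero error.
  • 8t^2: e_ss = 16/K_a with K_a=135/38 → 608/135.
Total e_ss = 608/135.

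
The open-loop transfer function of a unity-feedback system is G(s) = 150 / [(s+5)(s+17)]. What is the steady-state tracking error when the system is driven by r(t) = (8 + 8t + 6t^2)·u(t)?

infinity

No free integrators in G(s): this is a type 0 system. Taking each input component in turn:
  • 8: e_ss = 8/(1+K_p) with K_p=30/17 → 136/47.
  • 8t: a type-0 system cannot track it, e_ss → ∞.
  • 6t^2: a type-0 system cannot track it, e_ss → ∞.
The unbounded component dominates.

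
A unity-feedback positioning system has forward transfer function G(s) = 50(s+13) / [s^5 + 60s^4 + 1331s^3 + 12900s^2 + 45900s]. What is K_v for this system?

13/918

Factoring s from the denominator leaves a polynomial with constant term 45900, so the system is type 1.
K_v = lim_{s→0} s·G(s) = 50·13 / 45900 = 13/918.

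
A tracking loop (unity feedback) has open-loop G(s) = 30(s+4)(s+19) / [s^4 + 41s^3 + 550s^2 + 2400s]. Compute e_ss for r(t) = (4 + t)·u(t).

The denominator has no term below 2400s — 1 pole at s=0, type 1. Treating each term separately:
  • 4: tracked with zero error.
  • t: e_ss = 1/K_v with K_v=0.95 → 20/19.
Total e_ss = 20/19.

20/19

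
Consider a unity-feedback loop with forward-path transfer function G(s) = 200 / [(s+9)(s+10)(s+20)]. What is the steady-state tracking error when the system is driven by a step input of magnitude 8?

The open loop has no poles at the origin → type 0 system.
K_p = lim_{s→0} G(s) = 200 / (9·10·20) = 1/9.
e_ss = 8/(1 + K_p) = 8/(10/9) = 7.2.

7.2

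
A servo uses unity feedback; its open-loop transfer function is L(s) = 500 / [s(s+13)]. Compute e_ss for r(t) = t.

0.026

The open loop has one pole at the origin → type 1 system.
K_v = lim_{s→0} s·L(s) = 500 / (13) = 500/13.
e_ss = 1/K_v = 1/(500/13) = 0.026.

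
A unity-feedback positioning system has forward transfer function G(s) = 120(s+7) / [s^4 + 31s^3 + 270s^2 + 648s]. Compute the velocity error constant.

35/27

Lowest-order denominator term is 648s, so the open loop has 1 pole at the origin → type 1 system.
K_v = lim_{s→0} s·G(s) = 120·7 / 648 = 35/27.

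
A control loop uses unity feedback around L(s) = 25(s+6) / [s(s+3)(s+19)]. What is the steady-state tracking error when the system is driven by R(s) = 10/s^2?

L(s) has one factor of s in the denominator, so the system is type 1.
K_v = lim_{s→0} s·L(s) = 25·6 / (3·19) = 50/19.
e_ss = 10/K_v = 10/(50/19) = 3.8.

3.8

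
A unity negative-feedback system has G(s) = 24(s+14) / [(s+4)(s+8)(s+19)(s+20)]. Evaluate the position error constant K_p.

21/760

System type = 0 (no poles at s=0).
K_p = lim_{s→0} G(s) = 24·14 / (4·8·19·20) = 21/760.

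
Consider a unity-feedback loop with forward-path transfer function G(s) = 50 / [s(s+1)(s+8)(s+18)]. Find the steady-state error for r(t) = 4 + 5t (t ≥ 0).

14.4

One free integrator in G(s): this is a type 1 system. By superposition:
  • 4: tracked with zero error.
  • 5t: e_ss = 5/K_v with K_v=25/72 → 14.4.
Total e_ss = 14.4.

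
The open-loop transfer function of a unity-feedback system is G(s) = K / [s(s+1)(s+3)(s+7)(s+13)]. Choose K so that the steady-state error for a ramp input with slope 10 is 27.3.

G(s) has one factor of s in the denominator, so the system is type 1.
K_v = lim_{s→0} s·G(s) = K / (1·3·7·13) = (1/273)·K.
e_ss = 10/K_v = 27.3 ⇒ K_v = 100/273 ⇒ K = (100/273)/(1/273) = 100.

100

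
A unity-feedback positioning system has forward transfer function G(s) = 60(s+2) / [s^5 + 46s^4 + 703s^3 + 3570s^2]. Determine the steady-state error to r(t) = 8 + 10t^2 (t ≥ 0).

595

Factoring s^2 from the denominator leaves a polynomial with constant term 3570, so the system is type 2. Taking each input component in turn:
  • 8: tracked with zero error.
  • 10t^2: e_ss = 20/K_a with K_a=4/119 → 595.
Total e_ss = 595.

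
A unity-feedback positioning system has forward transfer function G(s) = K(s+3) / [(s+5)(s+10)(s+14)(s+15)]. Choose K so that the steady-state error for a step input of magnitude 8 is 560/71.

50

The open loop has no poles at the origin → type 0 system.
K_p = lim_{s→0} G(s) = K·3 / (5·10·14·15) = (1/3500)·K.
e_ss = 8/(1 + K_p) = 560/71 ⇒ 1 + (1/3500)·K = 71/70 ⇒ K = 50.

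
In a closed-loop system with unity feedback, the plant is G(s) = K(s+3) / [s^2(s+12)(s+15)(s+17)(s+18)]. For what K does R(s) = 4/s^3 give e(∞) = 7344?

10

The open loop has two poles at the origin → type 2 system.
K_a = lim_{s→0} s^2·G(s) = K·3 / (12·15·17·18) = (1/18360)·K.
e_ss = 4/K_a = 7344 ⇒ K_a = 1/1836 ⇒ K = (1/1836)/(1/18360) = 10.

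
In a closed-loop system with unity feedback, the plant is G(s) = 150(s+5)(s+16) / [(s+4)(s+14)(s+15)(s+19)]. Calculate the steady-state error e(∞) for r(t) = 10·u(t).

1330/233

System type = 0 (no poles at s=0).
K_p = lim_{s→0} G(s) = 150·5·16 / (4·14·15·19) = 100/133.
e_ss = 10/(1 + K_p) = 10/(233/133) = 1330/233.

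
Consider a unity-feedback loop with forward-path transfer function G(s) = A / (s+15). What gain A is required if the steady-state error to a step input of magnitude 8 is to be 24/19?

80

The open loop has no poles at the origin → type 0 system.
K_p = lim_{s→0} G(s) = A / (15) = (1/15)·A.
e_ss = 8/(1 + K_p) = 24/19 ⇒ 1 + (1/15)·A = 19/3 ⇒ A = 80.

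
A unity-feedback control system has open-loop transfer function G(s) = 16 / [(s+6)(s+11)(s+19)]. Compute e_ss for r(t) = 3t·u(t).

infinity

No free integrators in G(s): this is a type 0 system.
For a type-0 system K_v = 0, so e_ss to a ramp input is unbounded.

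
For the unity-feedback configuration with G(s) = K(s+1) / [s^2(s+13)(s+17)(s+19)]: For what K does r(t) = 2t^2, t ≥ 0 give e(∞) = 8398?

G(s) has two factors of s in the denominator, so the system is type 2.
K_a = lim_{s→0} s^2·G(s) = K·1 / (13·17·19) = (1/4199)·K.
e_ss = 4/K_a = 8398 ⇒ K_a = 2/4199 ⇒ K = (2/4199)/(1/4199) = 2.

2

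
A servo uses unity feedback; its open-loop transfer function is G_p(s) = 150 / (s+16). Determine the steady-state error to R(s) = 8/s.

No free integrators in G_p(s): this is a type 0 system.
K_p = lim_{s→0} G_p(s) = 150 / (16) = 9.375.
e_ss = 8/(1 + K_p) = 8/10.375 = 64/83.

64/83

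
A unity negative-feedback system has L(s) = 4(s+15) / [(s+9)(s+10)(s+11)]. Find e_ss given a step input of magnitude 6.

System type = 0 (no poles at s=0).
K_p = lim_{s→0} L(s) = 4·15 / (9·10·11) = 2/33.
e_ss = 6/(1 + K_p) = 6/(35/33) = 198/35.

198/35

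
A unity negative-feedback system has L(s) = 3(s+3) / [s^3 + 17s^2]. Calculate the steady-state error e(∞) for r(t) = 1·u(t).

0

Lowest-order denominator term is 17s^2, so the open loop has 2 poles at the origin → type 2 system.
K_p = ∞ for a type-2 system; e_ss to a step is zero.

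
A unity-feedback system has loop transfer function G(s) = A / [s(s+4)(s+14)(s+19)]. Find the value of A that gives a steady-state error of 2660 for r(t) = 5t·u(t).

2

G(s) has one factor of s in the denominator, so the system is type 1.
K_v = lim_{s→0} s·G(s) = A / (4·14·19) = (1/1064)·A.
e_ss = 5/K_v = 2660 ⇒ K_v = 1/532 ⇒ A = (1/532)/(1/1064) = 2.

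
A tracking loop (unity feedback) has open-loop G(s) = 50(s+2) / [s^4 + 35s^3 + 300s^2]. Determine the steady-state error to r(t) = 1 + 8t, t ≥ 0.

0

Lowest-order denominator term is 300s^2, so the open loop has 2 poles at the origin → type 2 system. Taking each input component in turn:
  • 1: tracked with zero error.
  • 8t: tracked with zero error.
Total e_ss = 0.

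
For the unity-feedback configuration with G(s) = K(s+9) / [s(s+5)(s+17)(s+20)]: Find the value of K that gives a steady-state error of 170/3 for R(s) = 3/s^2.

G(s) has one factor of s in the denominator, so the system is type 1.
K_v = lim_{s→0} s·G(s) = K·9 / (5·17·20) = (9/1700)·K.
e_ss = 3/K_v = 170/3 ⇒ K_v = 9/170 ⇒ K = (9/170)/(9/1700) = 10.

10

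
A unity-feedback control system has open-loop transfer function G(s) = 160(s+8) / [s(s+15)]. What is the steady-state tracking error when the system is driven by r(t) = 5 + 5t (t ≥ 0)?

15/256

One free integrator in G(s): this is a type 1 system. Treating each term separately:
  • 5: tracked with zero error.
  • 5t: e_ss = 5/K_v with K_v=256/3 → 15/256.
Total e_ss = 15/256.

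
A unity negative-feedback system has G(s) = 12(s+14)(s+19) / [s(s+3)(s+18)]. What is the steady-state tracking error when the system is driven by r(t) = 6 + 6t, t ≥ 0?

27/266

System type = 1 (one pole at s=0). By superposition:
  • 6: tracked with zero error.
  • 6t: e_ss = 6/K_v with K_v=532/9 → 27/266.
Total e_ss = 27/266.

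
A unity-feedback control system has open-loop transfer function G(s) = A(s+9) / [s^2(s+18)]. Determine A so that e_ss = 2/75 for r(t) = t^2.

150

The open loop has two poles at the origin → type 2 system.
K_a = lim_{s→0} s^2·G(s) = A·9 / (18) = 0.5·A.
e_ss = 2/K_a = 2/75 ⇒ K_a = 75 ⇒ A = 75/0.5 = 150.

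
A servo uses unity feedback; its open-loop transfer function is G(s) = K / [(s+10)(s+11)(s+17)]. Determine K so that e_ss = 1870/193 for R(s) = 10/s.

60

No free integrators in G(s): this is a type 0 system.
K_p = lim_{s→0} G(s) = K / (10·11·17) = (1/1870)·K.
e_ss = 10/(1 + K_p) = 1870/193 ⇒ 1 + (1/1870)·K = 193/187 ⇒ K = 60.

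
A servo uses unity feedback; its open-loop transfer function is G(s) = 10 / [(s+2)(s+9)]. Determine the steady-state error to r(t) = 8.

G(s) has no factors of s in the denominator, so the system is type 0.
K_p = lim_{s→0} G(s) = 10 / (2·9) = 5/9.
e_ss = 8/(1 + K_p) = 8/(14/9) = 36/7.

36/7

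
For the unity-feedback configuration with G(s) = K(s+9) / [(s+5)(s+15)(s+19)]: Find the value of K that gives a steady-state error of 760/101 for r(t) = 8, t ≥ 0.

G(s) has no factors of s in the denominator, so the system is type 0.
K_p = lim_{s→0} G(s) = K·9 / (5·15·19) = (3/475)·K.
e_ss = 8/(1 + K_p) = 760/101 ⇒ 1 + (3/475)·K = 101/95 ⇒ K = 10.

10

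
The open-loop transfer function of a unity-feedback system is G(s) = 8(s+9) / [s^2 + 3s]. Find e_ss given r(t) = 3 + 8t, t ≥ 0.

The denominator has no term below 3s — 1 pole at s=0, type 1. Treating each term separately:
  • 3: tracked with zero error.
  • 8t: e_ss = 8/K_v with K_v=24 → 1/3.
Total e_ss = 1/3.

1/3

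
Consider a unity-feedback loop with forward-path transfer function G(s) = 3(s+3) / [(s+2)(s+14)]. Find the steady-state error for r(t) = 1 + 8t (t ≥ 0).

infinity

No free integrators in G(s): this is a type 0 system. By superposition:
  • 1: e_ss = 1/(1+K_p) with K_p=9/28 → 28/37.
  • 8t: a type-0 system cannot track it, e_ss → ∞.
The unbounded component dominates.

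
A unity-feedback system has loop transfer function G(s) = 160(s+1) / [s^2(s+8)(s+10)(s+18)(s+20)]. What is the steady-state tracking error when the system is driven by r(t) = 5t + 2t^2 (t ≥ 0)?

System type = 2 (two poles at s=0). By superposition:
  • 5t: tracked with zero error.
  • 2t^2: e_ss = 4/K_a with K_a=1/180 → 720.
Total e_ss = 720.

720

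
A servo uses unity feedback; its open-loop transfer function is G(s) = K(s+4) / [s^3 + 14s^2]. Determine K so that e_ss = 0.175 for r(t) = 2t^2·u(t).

Factoring s^2 from the denominator leaves a polynomial with constant term 14, so the system is type 2.
K_a = lim_{s→0} s^2·G(s) = K·4 / 14 = (2/7)·K.
e_ss = 4/K_a = 0.175 ⇒ K_a = 160/7 ⇒ K = (160/7)/(2/7) = 80.

80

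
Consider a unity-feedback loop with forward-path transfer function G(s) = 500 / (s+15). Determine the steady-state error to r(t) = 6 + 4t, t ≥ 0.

infinity

The open loop has no poles at the origin → type 0 system. Treating each term separately:
  • 6: e_ss = 6/(1+K_p) with K_p=100/3 → 18/103.
  • 4t: a type-0 system cannot track it, e_ss → ∞.
The unbounded component dominates.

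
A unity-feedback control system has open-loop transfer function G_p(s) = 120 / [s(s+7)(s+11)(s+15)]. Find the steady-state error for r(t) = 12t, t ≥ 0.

115.5

The open loop has one pole at the origin → type 1 system.
K_v = lim_{s→0} s·G_p(s) = 120 / (7·11·15) = 8/77.
e_ss = 12/K_v = 12/(8/77) = 115.5.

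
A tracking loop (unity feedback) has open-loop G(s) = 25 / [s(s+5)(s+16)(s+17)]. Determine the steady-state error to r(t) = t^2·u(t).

The open loop has one pole at the origin → type 1 system.
For a type-1 system K_a = 0, so e_ss to a parabolic input is unbounded.

infinity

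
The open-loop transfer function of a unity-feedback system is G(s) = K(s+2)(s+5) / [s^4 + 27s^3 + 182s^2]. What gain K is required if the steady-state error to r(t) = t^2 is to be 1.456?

25

Factoring s^2 from the denominator leaves a polynomial with constant term 182, so the system is type 2.
K_a = lim_{s→0} s^2·G(s) = K·2·5 / 182 = (5/91)·K.
e_ss = 2/K_a = 1.456 ⇒ K_a = 125/91 ⇒ K = (125/91)/(5/91) = 25.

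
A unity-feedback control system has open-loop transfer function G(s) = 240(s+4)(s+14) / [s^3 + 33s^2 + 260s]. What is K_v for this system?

672/13

The denominator has no term below 260s — 1 pole at s=0, type 1.
K_v = lim_{s→0} s·G(s) = 240·4·14 / 260 = 672/13.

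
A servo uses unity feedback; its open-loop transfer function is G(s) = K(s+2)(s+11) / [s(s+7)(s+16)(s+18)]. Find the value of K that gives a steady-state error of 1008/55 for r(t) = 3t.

15

The open loop has one pole at the origin → type 1 system.
K_v = lim_{s→0} s·G(s) = K·2·11 / (7·16·18) = (11/1008)·K.
e_ss = 3/K_v = 1008/55 ⇒ K_v = 55/336 ⇒ K = (55/336)/(11/1008) = 15.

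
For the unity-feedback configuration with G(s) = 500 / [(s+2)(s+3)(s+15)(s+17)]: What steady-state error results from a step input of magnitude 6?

No free integrators in G(s): this is a type 0 system.
K_p = lim_{s→0} G(s) = 500 / (2·3·15·17) = 50/153.
e_ss = 6/(1 + K_p) = 6/(203/153) = 918/203.

918/203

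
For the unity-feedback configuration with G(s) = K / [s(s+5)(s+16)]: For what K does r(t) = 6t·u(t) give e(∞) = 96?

5

The open loop has one pole at the origin → type 1 system.
K_v = lim_{s→0} s·G(s) = K / (5·16) = 0.0125·K.
e_ss = 6/K_v = 96 ⇒ K_v = 0.0625 ⇒ K = 0.0625/0.0125 = 5.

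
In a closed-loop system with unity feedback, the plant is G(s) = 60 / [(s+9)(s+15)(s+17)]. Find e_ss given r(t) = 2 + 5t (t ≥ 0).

G(s) has no factors of s in the denominator, so the system is type 0. Treating each term separately:
  • 2: e_ss = 2/(1+K_p) with K_p=4/153 → 306/157.
  • 5t: a type-0 system cannot track it, e_ss → ∞.
The unbounded component dominates.

infinity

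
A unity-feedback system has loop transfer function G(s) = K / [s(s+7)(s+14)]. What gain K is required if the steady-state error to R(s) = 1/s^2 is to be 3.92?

One free integrator in G(s): this is a type 1 system.
K_v = lim_{s→0} s·G(s) = K / (7·14) = (1/98)·K.
e_ss = 1/K_v = 3.92 ⇒ K_v = 25/98 ⇒ K = (25/98)/(1/98) = 25.

25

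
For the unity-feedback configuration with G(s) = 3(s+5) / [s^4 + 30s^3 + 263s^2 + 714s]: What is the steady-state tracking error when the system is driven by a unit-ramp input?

47.6

Factoring s from the denominator leaves a polynomial with constant term 714, so the system is type 1.
K_v = lim_{s→0} s·G(s) = 3·5 / 714 = 5/238.
e_ss = 1/K_v = 1/(5/238) = 47.6.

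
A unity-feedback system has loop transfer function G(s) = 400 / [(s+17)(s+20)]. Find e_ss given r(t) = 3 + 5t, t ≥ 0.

infinity

The open loop has no poles at the origin → type 0 system. By superposition:
  • 3: e_ss = 3/(1+K_p) with K_p=20/17 → 51/37.
  • 5t: a type-0 system cannot track it, e_ss → ∞.
The unbounded component dominates.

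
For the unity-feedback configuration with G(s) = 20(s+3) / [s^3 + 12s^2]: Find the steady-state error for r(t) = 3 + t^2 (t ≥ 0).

Lowest-order denominator term is 12s^2, so the open loop has 2 poles at the origin → type 2 system. Taking each input component in turn:
  • 3: tracked with zero error.
  • t^2: e_ss = 2/K_a with K_a=5 → 0.4.
Total e_ss = 0.4.

0.4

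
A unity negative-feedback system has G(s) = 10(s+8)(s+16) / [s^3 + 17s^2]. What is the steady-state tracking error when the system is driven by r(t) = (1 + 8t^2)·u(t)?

Lowest-order denominator term is 17s^2, so the open loop has 2 poles at the origin → type 2 system. Treating each term separately:
  • 1: tracked with zero error.
  • 8t^2: e_ss = 16/K_a with K_a=1280/17 → 0.2125.
Total e_ss = 0.2125.

0.2125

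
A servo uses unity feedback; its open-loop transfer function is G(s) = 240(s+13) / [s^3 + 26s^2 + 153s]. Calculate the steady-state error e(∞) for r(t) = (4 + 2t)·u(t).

51/520

Factoring s from the denominator leaves a polynomial with constant term 153, so the system is type 1. Treating each term separately:
  • 4: tracked with zero error.
  • 2t: e_ss = 2/K_v with K_v=1040/51 → 51/520.
Total e_ss = 51/520.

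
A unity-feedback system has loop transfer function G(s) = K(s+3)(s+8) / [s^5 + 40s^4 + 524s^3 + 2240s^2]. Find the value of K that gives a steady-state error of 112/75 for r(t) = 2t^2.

250

Lowest-order denominator term is 2240s^2, so the open loop has 2 poles at the origin → type 2 system.
K_a = lim_{s→0} s^2·G(s) = K·3·8 / 2240 = (3/280)·K.
e_ss = 4/K_a = 112/75 ⇒ K_a = 75/28 ⇒ K = (75/28)/(3/280) = 250.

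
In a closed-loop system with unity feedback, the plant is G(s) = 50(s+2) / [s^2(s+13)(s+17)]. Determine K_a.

The open loop has two poles at the origin → type 2 system.
K_a = lim_{s→0} s^2·G(s) = 50·2 / (13·17) = 100/221.

100/221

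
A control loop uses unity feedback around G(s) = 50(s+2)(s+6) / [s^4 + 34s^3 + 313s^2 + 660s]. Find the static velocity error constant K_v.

Lowest-order denominator term is 660s, so the open loop has 1 pole at the origin → type 1 system.
K_v = lim_{s→0} s·G(s) = 50·2·6 / 660 = 10/11.

10/11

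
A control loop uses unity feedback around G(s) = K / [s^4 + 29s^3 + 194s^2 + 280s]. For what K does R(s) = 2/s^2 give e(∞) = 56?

Factoring s from the denominator leaves a polynomial with constant term 280, so the system is type 1.
K_v = lim_{s→0} s·G(s) = K / 280 = (1/280)·K.
e_ss = 2/K_v = 56 ⇒ K_v = 1/28 ⇒ K = (1/28)/(1/280) = 10.

10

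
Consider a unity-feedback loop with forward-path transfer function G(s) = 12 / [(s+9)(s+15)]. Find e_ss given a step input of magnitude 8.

360/49

System type = 0 (no poles at s=0).
K_p = lim_{s→0} G(s) = 12 / (9·15) = 4/45.
e_ss = 8/(1 + K_p) = 8/(49/45) = 360/49.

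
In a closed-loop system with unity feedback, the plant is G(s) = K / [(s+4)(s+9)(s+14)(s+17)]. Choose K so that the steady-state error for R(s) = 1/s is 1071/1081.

The open loop has no poles at the origin → type 0 system.
K_p = lim_{s→0} G(s) = K / (4·9·14·17) = (1/8568)·K.
e_ss = 1/(1 + K_p) = 1071/1081 ⇒ 1 + (1/8568)·K = 1081/1071 ⇒ K = 80.

80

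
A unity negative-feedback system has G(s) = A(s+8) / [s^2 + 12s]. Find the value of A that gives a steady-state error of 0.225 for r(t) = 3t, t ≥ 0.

Factoring s from the denominator leaves a polynomial with constant term 12, so the system is type 1.
K_v = lim_{s→0} s·G(s) = A·8 / 12 = (2/3)·A.
e_ss = 3/K_v = 0.225 ⇒ K_v = 40/3 ⇒ A = (40/3)/(2/3) = 20.

20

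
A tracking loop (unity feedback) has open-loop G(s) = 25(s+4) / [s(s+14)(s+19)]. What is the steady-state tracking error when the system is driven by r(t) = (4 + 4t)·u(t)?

System type = 1 (one pole at s=0). Taking each input component in turn:
  • 4: tracked with zero error.
  • 4t: e_ss = 4/K_v with K_v=50/133 → 10.64.
Total e_ss = 10.64.

10.64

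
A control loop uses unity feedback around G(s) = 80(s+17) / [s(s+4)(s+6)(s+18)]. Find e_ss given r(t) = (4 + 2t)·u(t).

54/85

The open loop has one pole at the origin → type 1 system. Treating each term separately:
  • 4: tracked with zero error.
  • 2t: e_ss = 2/K_v with K_v=85/27 → 54/85.
Total e_ss = 54/85.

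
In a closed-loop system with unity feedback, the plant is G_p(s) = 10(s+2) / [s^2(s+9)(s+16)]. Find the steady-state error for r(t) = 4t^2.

57.6

The open loop has two poles at the origin → type 2 system.
K_a = lim_{s→0} s^2·G_p(s) = 10·2 / (9·16) = 5/36.
r(t) = 4t^2 gives R(s) = 8/s^3.
e_ss = 8/K_a = 8/(5/36) = 57.6.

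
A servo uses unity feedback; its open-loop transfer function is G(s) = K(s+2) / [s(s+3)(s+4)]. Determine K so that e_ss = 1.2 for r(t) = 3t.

System type = 1 (one pole at s=0).
K_v = lim_{s→0} s·G(s) = K·2 / (3·4) = (1/6)·K.
e_ss = 3/K_v = 1.2 ⇒ K_v = 2.5 ⇒ K = 2.5/(1/6) = 15.

15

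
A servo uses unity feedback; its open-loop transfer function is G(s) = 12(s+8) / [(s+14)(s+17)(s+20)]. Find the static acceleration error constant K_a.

No free integrators in G(s): this is a type 0 system.
K_a = lim_{s→0} s^2·G(s) = 0 (the extra factor of s kills the finite limit).

0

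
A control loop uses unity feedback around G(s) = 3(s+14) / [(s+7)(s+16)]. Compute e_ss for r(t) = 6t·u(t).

infinity

G(s) has no factors of s in the denominator, so the system is type 0.
For a type-0 system K_v = 0, so e_ss to a ramp input is unbounded.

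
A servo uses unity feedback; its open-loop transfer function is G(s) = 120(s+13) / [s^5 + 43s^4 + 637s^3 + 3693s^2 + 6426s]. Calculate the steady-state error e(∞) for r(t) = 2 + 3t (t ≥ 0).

Lowest-order denominator term is 6426s, so the open loop has 1 pole at the origin → type 1 system. By superposition:
  • 2: tracked with zero error.
  • 3t: e_ss = 3/K_v with K_v=260/1071 → 3213/260.
Total e_ss = 3213/260.

3213/260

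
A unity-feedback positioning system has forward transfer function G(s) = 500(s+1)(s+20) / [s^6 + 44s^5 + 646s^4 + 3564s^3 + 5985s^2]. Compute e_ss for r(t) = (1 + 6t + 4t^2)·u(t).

Factoring s^2 from the denominator leaves a polynomial with constant term 5985, so the system is type 2. By superposition:
  • 1: tracked with zero error.
  • 6t: tracked with zero error.
  • 4t^2: e_ss = 8/K_a with K_a=2000/1197 → 4.788.
Total e_ss = 4.788.

4.788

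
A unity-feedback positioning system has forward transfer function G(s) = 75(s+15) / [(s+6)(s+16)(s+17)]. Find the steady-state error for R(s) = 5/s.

No free integrators in G(s): this is a type 0 system.
K_p = lim_{s→0} G(s) = 75·15 / (6·16·17) = 375/544.
e_ss = 5/(1 + K_p) = 5/(919/544) = 2720/919.

2720/919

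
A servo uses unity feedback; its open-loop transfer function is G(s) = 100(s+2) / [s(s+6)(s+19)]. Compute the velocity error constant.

100/57

G(s) has one factor of s in the denominator, so the system is type 1.
K_v = lim_{s→0} s·G(s) = 100·2 / (6·19) = 100/57.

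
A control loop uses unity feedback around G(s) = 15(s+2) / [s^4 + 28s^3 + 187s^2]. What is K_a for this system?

30/187

Factoring s^2 from the denominator leaves a polynomial with constant term 187, so the system is type 2.
K_a = lim_{s→0} s^2·G(s) = 15·2 / 187 = 30/187.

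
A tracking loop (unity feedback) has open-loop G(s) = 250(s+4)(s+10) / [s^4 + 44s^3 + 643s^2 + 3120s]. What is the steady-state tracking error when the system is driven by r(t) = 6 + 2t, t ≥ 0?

0.624

Factoring s from the denominator leaves a polynomial with constant term 3120, so the system is type 1. Treating each term separately:
  • 6: tracked with zero error.
  • 2t: e_ss = 2/K_v with K_v=125/39 → 0.624.
Total e_ss = 0.624.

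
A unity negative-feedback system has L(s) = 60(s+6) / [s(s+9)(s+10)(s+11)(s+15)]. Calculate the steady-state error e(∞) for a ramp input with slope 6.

The open loop has one pole at the origin → type 1 system.
K_v = lim_{s→0} s·L(s) = 60·6 / (9·10·11·15) = 4/165.
e_ss = 6/K_v = 6/(4/165) = 247.5.

247.5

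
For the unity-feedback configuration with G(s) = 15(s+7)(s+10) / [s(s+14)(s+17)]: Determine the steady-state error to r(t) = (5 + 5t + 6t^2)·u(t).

infinity

System type = 1 (one pole at s=0). Taking each input component in turn:
  • 5: tracked with zero error.
  • 5t: e_ss = 5/K_v with K_v=75/17 → 17/15.
  • 6t^2: a type-1 system cannot track it, e_ss → ∞.
The unbounded component dominates.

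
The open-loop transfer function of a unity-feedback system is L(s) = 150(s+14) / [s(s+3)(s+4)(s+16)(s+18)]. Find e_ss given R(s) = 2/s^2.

576/175

One free integrator in L(s): this is a type 1 system.
K_v = lim_{s→0} s·L(s) = 150·14 / (3·4·16·18) = 175/288.
e_ss = 2/K_v = 2/(175/288) = 576/175.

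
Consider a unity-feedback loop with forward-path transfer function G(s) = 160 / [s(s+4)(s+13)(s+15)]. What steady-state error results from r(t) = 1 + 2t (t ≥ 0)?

9.75

The open loop has one pole at the origin → type 1 system. By superposition:
  • 1: tracked with zero error.
  • 2t: e_ss = 2/K_v with K_v=8/39 → 9.75.
Total e_ss = 9.75.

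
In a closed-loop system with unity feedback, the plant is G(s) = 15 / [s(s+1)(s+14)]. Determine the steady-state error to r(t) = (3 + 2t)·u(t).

System type = 1 (one pole at s=0). Taking each input component in turn:
  • 3: tracked with zero error.
  • 2t: e_ss = 2/K_v with K_v=15/14 → 28/15.
Total e_ss = 28/15.

28/15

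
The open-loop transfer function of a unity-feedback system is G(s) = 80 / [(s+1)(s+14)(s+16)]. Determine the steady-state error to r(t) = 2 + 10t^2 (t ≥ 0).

The open loop has no poles at the origin → type 0 system. By superposition:
  • 2: e_ss = 2/(1+K_p) with K_p=5/14 → 28/19.
  • 10t^2: a type-0 system cannot track it, e_ss → ∞.
The unbounded component dominates.

infinity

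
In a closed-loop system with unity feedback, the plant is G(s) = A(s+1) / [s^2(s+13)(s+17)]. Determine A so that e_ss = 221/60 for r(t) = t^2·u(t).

Two free integrators in G(s): this is a type 2 system.
K_a = lim_{s→0} s^2·G(s) = A·1 / (13·17) = (1/221)·A.
e_ss = 2/K_a = 221/60 ⇒ K_a = 120/221 ⇒ A = (120/221)/(1/221) = 120.

120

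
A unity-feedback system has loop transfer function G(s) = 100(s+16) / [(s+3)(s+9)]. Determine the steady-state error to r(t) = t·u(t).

infinity

System type = 0 (no poles at s=0).
K_v = lim_{s→0} s·G(s) = 0; the steady-state error to this ramp input grows without bound.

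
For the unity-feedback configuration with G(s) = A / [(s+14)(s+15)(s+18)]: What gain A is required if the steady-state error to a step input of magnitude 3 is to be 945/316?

12

G(s) has no factors of s in the denominator, so the system is type 0.
K_p = lim_{s→0} G(s) = A / (14·15·18) = (1/3780)·A.
e_ss = 3/(1 + K_p) = 945/316 ⇒ 1 + (1/3780)·A = 316/315 ⇒ A = 12.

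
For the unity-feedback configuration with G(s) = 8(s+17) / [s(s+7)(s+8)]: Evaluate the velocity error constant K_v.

The open loop has one pole at the origin → type 1 system.
K_v = lim_{s→0} s·G(s) = 8·17 / (7·8) = 17/7.

17/7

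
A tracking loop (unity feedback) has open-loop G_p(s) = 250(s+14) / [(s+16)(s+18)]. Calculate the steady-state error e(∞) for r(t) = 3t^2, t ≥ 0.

infinity

No free integrators in G_p(s): this is a type 0 system.
K_a = lim_{s→0} s^2·G_p(s) = 0; the steady-state error to this parabolic input grows without bound.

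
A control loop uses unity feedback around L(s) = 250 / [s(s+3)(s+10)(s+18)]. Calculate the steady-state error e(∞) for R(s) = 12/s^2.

25.92

L(s) has one factor of s in the denominator, so the system is type 1.
K_v = lim_{s→0} s·L(s) = 250 / (3·10·18) = 25/54.
e_ss = 12/K_v = 12/(25/54) = 25.92.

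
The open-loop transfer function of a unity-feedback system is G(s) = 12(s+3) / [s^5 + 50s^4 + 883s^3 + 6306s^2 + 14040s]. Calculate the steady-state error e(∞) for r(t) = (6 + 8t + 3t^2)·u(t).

infinity

Factoring s from the denominator leaves a polynomial with constant term 14040, so the system is type 1. By superposition:
  • 6: tracked with zero error.
  • 8t: e_ss = 8/K_v with K_v=1/390 → 3120.
  • 3t^2: a type-1 system cannot track it, e_ss → ∞.
The unbounded component dominates.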